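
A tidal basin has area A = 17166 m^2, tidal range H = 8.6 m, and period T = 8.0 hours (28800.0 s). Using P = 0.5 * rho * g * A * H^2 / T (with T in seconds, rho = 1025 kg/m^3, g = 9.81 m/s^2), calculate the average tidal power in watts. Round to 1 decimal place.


Convert period to seconds: T = 8.0 * 3600 = 28800.0 s
H^2 = 8.6^2 = 73.96
P = 0.5 * rho * g * A * H^2 / T
P = 0.5 * 1025 * 9.81 * 17166 * 73.96 / 28800.0
P = 221634.0 W

221634.0


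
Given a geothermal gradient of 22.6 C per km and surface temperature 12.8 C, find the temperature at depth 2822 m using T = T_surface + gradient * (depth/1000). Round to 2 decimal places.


Convert depth to km: 2822 / 1000 = 2.822 km
Temperature increase = gradient * depth_km = 22.6 * 2.822 = 63.78 C
Temperature at depth = T_surface + delta_T = 12.8 + 63.78
T = 76.58 C

76.58


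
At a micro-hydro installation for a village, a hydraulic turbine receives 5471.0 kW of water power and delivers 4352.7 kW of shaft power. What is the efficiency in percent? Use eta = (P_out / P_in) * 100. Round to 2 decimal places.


Turbine efficiency = (output power / input power) * 100
eta = (4352.7 / 5471.0) * 100
eta = 79.56%

79.56


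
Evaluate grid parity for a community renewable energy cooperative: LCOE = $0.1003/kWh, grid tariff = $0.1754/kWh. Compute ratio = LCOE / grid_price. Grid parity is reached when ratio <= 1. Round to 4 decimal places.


Compare LCOE to grid price:
  LCOE = $0.1003/kWh, Grid price = $0.1754/kWh
  Ratio = LCOE / grid_price = 0.1003 / 0.1754 = 0.5718
  Grid parity achieved (ratio <= 1)? yes

0.5718


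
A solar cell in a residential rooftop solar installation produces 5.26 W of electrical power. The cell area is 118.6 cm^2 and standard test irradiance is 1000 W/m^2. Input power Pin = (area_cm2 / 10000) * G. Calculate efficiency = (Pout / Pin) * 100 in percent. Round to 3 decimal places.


First compute the input power:
  Pin = area_cm2 / 10000 * G = 118.6 / 10000 * 1000 = 11.86 W
Then compute efficiency:
  Efficiency = (Pout / Pin) * 100 = (5.26 / 11.86) * 100
  Efficiency = 44.351%

44.351


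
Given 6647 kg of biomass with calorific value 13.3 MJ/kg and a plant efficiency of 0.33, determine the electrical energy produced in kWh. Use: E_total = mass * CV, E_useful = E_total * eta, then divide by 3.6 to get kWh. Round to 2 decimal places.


Total energy = mass * CV = 6647 * 13.3 = 88405.1 MJ
Useful energy = total * eta = 88405.1 * 0.33 = 29173.68 MJ
Convert to kWh: 29173.68 / 3.6
Useful energy = 8103.80 kWh

8103.80


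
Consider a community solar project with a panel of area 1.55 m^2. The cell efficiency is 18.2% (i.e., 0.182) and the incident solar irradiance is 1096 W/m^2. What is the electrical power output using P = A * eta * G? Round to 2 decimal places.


Use the solar power formula P = A * eta * G.
Given: A = 1.55 m^2, eta = 0.182, G = 1096 W/m^2
P = 1.55 * 0.182 * 1096
P = 309.18 W

309.18


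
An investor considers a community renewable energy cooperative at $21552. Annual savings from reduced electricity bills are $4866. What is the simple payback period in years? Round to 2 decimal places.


Simple payback period = initial cost / annual savings
Payback = 21552 / 4866
Payback = 4.43 years

4.43


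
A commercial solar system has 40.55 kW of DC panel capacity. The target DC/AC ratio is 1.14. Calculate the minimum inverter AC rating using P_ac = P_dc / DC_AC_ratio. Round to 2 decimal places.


The inverter AC capacity is determined by the DC/AC ratio.
Given: P_dc = 40.55 kW, DC/AC ratio = 1.14
P_ac = P_dc / ratio = 40.55 / 1.14
P_ac = 35.57 kW

35.57


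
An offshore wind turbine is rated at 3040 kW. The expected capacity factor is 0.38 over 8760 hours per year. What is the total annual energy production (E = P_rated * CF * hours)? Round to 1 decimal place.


Annual energy = rated_kW * capacity_factor * hours_per_year
Given: P_rated = 3040 kW, CF = 0.38, hours = 8760
E = 3040 * 0.38 * 8760
E = 10119552.0 kWh

10119552.0


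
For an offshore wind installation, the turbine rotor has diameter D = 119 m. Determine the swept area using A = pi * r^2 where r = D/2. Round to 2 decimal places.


Compute the rotor radius:
  r = D / 2 = 119 / 2 = 59.5 m
Calculate swept area:
  A = pi * r^2 = pi * 59.5^2
  A = 11122.02 m^2

11122.02


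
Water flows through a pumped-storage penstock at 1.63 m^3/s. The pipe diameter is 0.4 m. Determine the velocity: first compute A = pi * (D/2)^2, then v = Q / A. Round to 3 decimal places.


Compute pipe cross-sectional area:
  A = pi * (D/2)^2 = pi * (0.4/2)^2 = 0.1257 m^2
Calculate velocity:
  v = Q / A = 1.63 / 0.1257
  v = 12.971 m/s

12.971


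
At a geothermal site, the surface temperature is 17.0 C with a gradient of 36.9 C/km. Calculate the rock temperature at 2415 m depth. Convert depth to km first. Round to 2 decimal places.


Convert depth to km: 2415 / 1000 = 2.415 km
Temperature increase = gradient * depth_km = 36.9 * 2.415 = 89.11 C
Temperature at depth = T_surface + delta_T = 17.0 + 89.11
T = 106.11 C

106.11


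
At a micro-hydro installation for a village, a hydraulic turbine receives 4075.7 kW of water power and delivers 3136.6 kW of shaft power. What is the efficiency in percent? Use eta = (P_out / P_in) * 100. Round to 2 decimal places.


Turbine efficiency = (output power / input power) * 100
eta = (3136.6 / 4075.7) * 100
eta = 76.96%

76.96


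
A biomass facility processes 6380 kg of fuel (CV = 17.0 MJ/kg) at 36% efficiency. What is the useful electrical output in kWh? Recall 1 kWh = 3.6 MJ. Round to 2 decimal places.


Total energy = mass * CV = 6380 * 17.0 = 108460.0 MJ
Useful energy = total * eta = 108460.0 * 0.36 = 39045.6 MJ
Convert to kWh: 39045.6 / 3.6
Useful energy = 10846.00 kWh

10846.00


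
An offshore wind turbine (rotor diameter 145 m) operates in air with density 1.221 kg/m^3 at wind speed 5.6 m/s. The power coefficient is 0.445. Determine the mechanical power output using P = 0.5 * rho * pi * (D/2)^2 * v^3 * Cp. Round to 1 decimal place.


Step 1 -- Compute swept area:
  A = pi * (D/2)^2 = pi * (145/2)^2 = 16513.0 m^2
Step 2 -- Apply wind power equation:
  P = 0.5 * rho * A * v^3 * Cp
  v^3 = 5.6^3 = 175.616
  P = 0.5 * 1.221 * 16513.0 * 175.616 * 0.445
  P = 787835.7 W

787835.7


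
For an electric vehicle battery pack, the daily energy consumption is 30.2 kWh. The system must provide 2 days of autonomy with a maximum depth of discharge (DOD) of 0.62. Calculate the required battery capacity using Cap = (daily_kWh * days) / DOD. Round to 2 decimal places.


Total energy needed = daily * days = 30.2 * 2 = 60.4 kWh
Account for depth of discharge:
  Cap = total_energy / DOD = 60.4 / 0.62
  Cap = 97.42 kWh

97.42


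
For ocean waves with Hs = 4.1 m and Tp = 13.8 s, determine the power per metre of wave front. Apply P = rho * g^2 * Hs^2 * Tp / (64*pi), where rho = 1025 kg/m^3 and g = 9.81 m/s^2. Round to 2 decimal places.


Apply wave power formula:
  g^2 = 9.81^2 = 96.2361
  Hs^2 = 4.1^2 = 16.81
  Numerator = rho * g^2 * Hs^2 * Tp = 1025 * 96.2361 * 16.81 * 13.8 = 22882774.46
  Denominator = 64 * pi = 201.0619
  P = 22882774.46 / 201.0619 = 113809.58 W/m

113809.58


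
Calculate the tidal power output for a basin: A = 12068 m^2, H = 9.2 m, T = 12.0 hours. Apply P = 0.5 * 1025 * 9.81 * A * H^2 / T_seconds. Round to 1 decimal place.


Convert period to seconds: T = 12.0 * 3600 = 43200.0 s
H^2 = 9.2^2 = 84.64
P = 0.5 * rho * g * A * H^2 / T
P = 0.5 * 1025 * 9.81 * 12068 * 84.64 / 43200.0
P = 118874.9 W

118874.9


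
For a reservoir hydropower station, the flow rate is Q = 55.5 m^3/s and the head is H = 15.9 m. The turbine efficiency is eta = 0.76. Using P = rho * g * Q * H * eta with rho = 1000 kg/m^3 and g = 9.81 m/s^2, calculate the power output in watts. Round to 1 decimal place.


Apply the hydropower formula P = rho * g * Q * H * eta
rho * g = 1000 * 9.81 = 9810.0
P = 9810.0 * 55.5 * 15.9 * 0.76
P = 6579194.2 W

6579194.2


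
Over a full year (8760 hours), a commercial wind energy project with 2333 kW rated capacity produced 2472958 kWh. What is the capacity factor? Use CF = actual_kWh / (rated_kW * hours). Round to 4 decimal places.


Capacity factor = actual output / maximum possible output
Maximum possible = rated * hours = 2333 * 8760 = 20437080 kWh
CF = 2472958 / 20437080
CF = 0.1210

0.1210


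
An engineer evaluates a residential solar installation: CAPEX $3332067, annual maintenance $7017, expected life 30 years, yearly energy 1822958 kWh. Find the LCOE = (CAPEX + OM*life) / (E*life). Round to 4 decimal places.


Total cost = CAPEX + OM * lifetime = 3332067 + 7017 * 30 = 3332067 + 210510 = 3542577
Total generation = annual * lifetime = 1822958 * 30 = 54688740 kWh
LCOE = 3542577 / 54688740
LCOE = 0.0648 $/kWh

0.0648


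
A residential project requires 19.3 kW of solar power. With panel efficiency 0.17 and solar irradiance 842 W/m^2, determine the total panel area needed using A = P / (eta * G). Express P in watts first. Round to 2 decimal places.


Convert target power to watts: P = 19.3 * 1000 = 19300.0 W
Compute denominator: eta * G = 0.17 * 842 = 143.14
Required area A = P / (eta * G) = 19300.0 / 143.14
A = 134.83 m^2

134.83


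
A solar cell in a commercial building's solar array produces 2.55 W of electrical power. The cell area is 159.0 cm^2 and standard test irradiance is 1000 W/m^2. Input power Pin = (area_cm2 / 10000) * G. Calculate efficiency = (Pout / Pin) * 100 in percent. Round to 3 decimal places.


First compute the input power:
  Pin = area_cm2 / 10000 * G = 159.0 / 10000 * 1000 = 15.9 W
Then compute efficiency:
  Efficiency = (Pout / Pin) * 100 = (2.55 / 15.9) * 100
  Efficiency = 16.038%

16.038


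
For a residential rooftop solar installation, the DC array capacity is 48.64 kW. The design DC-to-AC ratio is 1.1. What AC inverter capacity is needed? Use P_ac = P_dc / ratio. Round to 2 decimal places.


The inverter AC capacity is determined by the DC/AC ratio.
Given: P_dc = 48.64 kW, DC/AC ratio = 1.1
P_ac = P_dc / ratio = 48.64 / 1.1
P_ac = 44.22 kW

44.22


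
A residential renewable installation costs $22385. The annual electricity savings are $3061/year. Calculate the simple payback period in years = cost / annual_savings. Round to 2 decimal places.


Simple payback period = initial cost / annual savings
Payback = 22385 / 3061
Payback = 7.31 years

7.31


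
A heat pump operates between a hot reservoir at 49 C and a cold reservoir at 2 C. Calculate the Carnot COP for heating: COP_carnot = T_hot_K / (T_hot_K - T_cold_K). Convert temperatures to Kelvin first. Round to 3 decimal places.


Convert to Kelvin:
  T_hot = 49 + 273.15 = 322.15 K
  T_cold = 2 + 273.15 = 275.15 K
Apply Carnot COP formula:
  COP = T_hot_K / (T_hot_K - T_cold_K) = 322.15 / 47.0
  COP = 6.854

6.854


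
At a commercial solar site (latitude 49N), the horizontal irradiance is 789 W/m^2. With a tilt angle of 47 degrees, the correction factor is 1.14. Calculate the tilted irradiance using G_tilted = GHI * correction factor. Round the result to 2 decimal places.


Identify the given values:
  GHI = 789 W/m^2, tilt correction factor = 1.14
Apply the formula G_tilted = GHI * factor:
  G_tilted = 789 * 1.14
  G_tilted = 899.46 W/m^2

899.46


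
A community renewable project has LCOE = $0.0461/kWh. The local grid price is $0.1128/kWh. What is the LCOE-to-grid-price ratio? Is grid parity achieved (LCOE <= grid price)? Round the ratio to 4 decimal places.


Compare LCOE to grid price:
  LCOE = $0.0461/kWh, Grid price = $0.1128/kWh
  Ratio = LCOE / grid_price = 0.0461 / 0.1128 = 0.4087
  Grid parity achieved (ratio <= 1)? yes

0.4087


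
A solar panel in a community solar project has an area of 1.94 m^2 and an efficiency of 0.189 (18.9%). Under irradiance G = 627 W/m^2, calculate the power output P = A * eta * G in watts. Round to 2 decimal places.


Use the solar power formula P = A * eta * G.
Given: A = 1.94 m^2, eta = 0.189, G = 627 W/m^2
P = 1.94 * 0.189 * 627
P = 229.90 W

229.90


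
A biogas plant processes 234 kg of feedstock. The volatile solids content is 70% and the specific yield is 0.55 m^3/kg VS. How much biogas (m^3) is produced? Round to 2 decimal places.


Compute volatile solids:
  VS = mass * VS_fraction = 234 * 0.7 = 163.8 kg
Calculate biogas volume:
  Biogas = VS * specific_yield = 163.8 * 0.55
  Biogas = 90.09 m^3

90.09


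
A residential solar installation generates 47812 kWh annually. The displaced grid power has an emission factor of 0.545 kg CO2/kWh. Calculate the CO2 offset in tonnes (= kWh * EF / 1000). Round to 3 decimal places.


CO2 offset in kg = generation * emission_factor
CO2 offset = 47812 * 0.545 = 26057.54 kg
Convert to tonnes:
  CO2 offset = 26057.54 / 1000 = 26.058 tonnes

26.058


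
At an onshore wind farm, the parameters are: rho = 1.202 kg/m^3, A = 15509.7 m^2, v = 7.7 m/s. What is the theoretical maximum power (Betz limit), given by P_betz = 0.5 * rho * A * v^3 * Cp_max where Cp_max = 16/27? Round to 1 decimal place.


The Betz coefficient Cp_max = 16/27 = 0.5926
v^3 = 7.7^3 = 456.533
P_betz = 0.5 * rho * A * v^3 * Cp_max
P_betz = 0.5 * 1.202 * 15509.7 * 456.533 * 0.5926
P_betz = 2521774.6 W

2521774.6


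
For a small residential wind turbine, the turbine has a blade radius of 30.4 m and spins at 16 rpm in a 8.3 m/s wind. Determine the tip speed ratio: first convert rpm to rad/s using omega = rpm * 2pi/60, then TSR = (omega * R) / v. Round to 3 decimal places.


Convert rotational speed to rad/s:
  omega = 16 * 2 * pi / 60 = 1.6755 rad/s
Compute tip speed:
  v_tip = omega * R = 1.6755 * 30.4 = 50.936 m/s
Tip speed ratio:
  TSR = v_tip / v_wind = 50.936 / 8.3 = 6.137

6.137


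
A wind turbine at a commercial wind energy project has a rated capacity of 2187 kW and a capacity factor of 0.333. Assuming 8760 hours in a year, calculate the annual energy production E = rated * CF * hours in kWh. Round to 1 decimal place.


Annual energy = rated_kW * capacity_factor * hours_per_year
Given: P_rated = 2187 kW, CF = 0.333, hours = 8760
E = 2187 * 0.333 * 8760
E = 6379654.0 kWh

6379654.0


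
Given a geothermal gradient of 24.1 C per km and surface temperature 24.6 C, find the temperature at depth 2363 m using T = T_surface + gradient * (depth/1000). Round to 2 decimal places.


Convert depth to km: 2363 / 1000 = 2.363 km
Temperature increase = gradient * depth_km = 24.1 * 2.363 = 56.95 C
Temperature at depth = T_surface + delta_T = 24.6 + 56.95
T = 81.55 C

81.55


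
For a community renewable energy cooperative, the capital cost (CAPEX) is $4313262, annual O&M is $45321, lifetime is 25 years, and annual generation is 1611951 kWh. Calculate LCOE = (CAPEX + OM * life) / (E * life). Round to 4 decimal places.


Total cost = CAPEX + OM * lifetime = 4313262 + 45321 * 25 = 4313262 + 1133025 = 5446287
Total generation = annual * lifetime = 1611951 * 25 = 40298775 kWh
LCOE = 5446287 / 40298775
LCOE = 0.1351 $/kWh

0.1351


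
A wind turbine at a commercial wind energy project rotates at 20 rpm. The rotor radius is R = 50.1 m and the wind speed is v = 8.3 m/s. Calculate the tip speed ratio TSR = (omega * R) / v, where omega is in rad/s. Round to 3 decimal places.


Convert rotational speed to rad/s:
  omega = 20 * 2 * pi / 60 = 2.0944 rad/s
Compute tip speed:
  v_tip = omega * R = 2.0944 * 50.1 = 104.929 m/s
Tip speed ratio:
  TSR = v_tip / v_wind = 104.929 / 8.3 = 12.642

12.642


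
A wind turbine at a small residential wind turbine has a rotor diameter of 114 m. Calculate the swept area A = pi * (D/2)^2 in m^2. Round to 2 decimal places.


Compute the rotor radius:
  r = D / 2 = 114 / 2 = 57.0 m
Calculate swept area:
  A = pi * r^2 = pi * 57.0^2
  A = 10207.03 m^2

10207.03


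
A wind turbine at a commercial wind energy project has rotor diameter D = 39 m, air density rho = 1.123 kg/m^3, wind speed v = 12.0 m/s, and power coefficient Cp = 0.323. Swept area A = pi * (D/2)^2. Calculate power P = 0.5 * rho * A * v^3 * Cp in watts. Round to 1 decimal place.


Step 1 -- Compute swept area:
  A = pi * (D/2)^2 = pi * (39/2)^2 = 1194.59 m^2
Step 2 -- Apply wind power equation:
  P = 0.5 * rho * A * v^3 * Cp
  v^3 = 12.0^3 = 1728.0
  P = 0.5 * 1.123 * 1194.59 * 1728.0 * 0.323
  P = 374382.1 W

374382.1


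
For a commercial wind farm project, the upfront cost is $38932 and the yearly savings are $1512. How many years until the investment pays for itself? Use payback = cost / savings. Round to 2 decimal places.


Simple payback period = initial cost / annual savings
Payback = 38932 / 1512
Payback = 25.75 years

25.75


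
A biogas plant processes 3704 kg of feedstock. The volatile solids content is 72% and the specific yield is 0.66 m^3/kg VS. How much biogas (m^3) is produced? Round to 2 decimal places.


Compute volatile solids:
  VS = mass * VS_fraction = 3704 * 0.72 = 2666.88 kg
Calculate biogas volume:
  Biogas = VS * specific_yield = 2666.88 * 0.66
  Biogas = 1760.14 m^3

1760.14


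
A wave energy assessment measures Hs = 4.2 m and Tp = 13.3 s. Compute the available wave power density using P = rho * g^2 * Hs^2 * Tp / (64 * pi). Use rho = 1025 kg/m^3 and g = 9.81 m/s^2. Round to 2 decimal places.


Apply wave power formula:
  g^2 = 9.81^2 = 96.2361
  Hs^2 = 4.2^2 = 17.64
  Numerator = rho * g^2 * Hs^2 * Tp = 1025 * 96.2361 * 17.64 * 13.3 = 23142597.49
  Denominator = 64 * pi = 201.0619
  P = 23142597.49 / 201.0619 = 115101.84 W/m

115101.84


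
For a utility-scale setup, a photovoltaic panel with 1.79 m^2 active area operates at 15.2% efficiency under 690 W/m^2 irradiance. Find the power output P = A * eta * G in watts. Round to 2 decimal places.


Use the solar power formula P = A * eta * G.
Given: A = 1.79 m^2, eta = 0.152, G = 690 W/m^2
P = 1.79 * 0.152 * 690
P = 187.74 W

187.74


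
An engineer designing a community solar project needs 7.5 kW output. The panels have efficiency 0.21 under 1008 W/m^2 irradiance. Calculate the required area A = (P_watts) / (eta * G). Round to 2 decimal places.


Convert target power to watts: P = 7.5 * 1000 = 7500.0 W
Compute denominator: eta * G = 0.21 * 1008 = 211.68
Required area A = P / (eta * G) = 7500.0 / 211.68
A = 35.43 m^2

35.43


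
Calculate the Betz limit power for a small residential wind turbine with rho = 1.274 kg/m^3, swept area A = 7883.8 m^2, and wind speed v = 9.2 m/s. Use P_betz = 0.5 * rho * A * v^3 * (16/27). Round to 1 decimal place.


The Betz coefficient Cp_max = 16/27 = 0.5926
v^3 = 9.2^3 = 778.688
P_betz = 0.5 * rho * A * v^3 * Cp_max
P_betz = 0.5 * 1.274 * 7883.8 * 778.688 * 0.5926
P_betz = 2317366.5 W

2317366.5


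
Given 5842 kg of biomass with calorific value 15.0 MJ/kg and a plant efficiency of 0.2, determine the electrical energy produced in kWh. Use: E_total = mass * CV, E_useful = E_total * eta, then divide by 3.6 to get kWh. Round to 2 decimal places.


Total energy = mass * CV = 5842 * 15.0 = 87630.0 MJ
Useful energy = total * eta = 87630.0 * 0.2 = 17526.0 MJ
Convert to kWh: 17526.0 / 3.6
Useful energy = 4868.33 kWh

4868.33


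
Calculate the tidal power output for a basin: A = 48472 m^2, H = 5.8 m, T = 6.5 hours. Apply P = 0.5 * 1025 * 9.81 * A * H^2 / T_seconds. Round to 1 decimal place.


Convert period to seconds: T = 6.5 * 3600 = 23400.0 s
H^2 = 5.8^2 = 33.64
P = 0.5 * rho * g * A * H^2 / T
P = 0.5 * 1025 * 9.81 * 48472 * 33.64 / 23400.0
P = 350343.4 W

350343.4


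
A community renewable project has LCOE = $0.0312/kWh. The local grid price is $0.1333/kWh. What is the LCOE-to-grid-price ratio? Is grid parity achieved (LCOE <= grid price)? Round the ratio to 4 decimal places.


Compare LCOE to grid price:
  LCOE = $0.0312/kWh, Grid price = $0.1333/kWh
  Ratio = LCOE / grid_price = 0.0312 / 0.1333 = 0.2341
  Grid parity achieved (ratio <= 1)? yes

0.2341


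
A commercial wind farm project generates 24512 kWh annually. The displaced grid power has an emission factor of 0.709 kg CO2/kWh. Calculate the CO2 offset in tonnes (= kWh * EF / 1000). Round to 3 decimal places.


CO2 offset in kg = generation * emission_factor
CO2 offset = 24512 * 0.709 = 17379.01 kg
Convert to tonnes:
  CO2 offset = 17379.01 / 1000 = 17.379 tonnes

17.379


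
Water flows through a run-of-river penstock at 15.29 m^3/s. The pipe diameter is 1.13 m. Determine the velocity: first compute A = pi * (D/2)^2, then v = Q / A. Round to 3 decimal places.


Compute pipe cross-sectional area:
  A = pi * (D/2)^2 = pi * (1.13/2)^2 = 1.0029 m^2
Calculate velocity:
  v = Q / A = 15.29 / 1.0029
  v = 15.246 m/s

15.246


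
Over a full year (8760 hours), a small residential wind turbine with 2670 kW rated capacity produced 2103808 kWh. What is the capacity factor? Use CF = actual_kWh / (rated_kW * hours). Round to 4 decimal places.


Capacity factor = actual output / maximum possible output
Maximum possible = rated * hours = 2670 * 8760 = 23389200 kWh
CF = 2103808 / 23389200
CF = 0.0899

0.0899


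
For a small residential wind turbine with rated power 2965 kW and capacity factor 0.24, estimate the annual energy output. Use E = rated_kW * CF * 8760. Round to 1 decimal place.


Annual energy = rated_kW * capacity_factor * hours_per_year
Given: P_rated = 2965 kW, CF = 0.24, hours = 8760
E = 2965 * 0.24 * 8760
E = 6233616.0 kWh

6233616.0


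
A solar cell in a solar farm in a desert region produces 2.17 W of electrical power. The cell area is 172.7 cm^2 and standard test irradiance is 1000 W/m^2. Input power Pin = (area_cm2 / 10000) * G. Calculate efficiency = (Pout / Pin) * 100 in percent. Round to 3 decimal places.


First compute the input power:
  Pin = area_cm2 / 10000 * G = 172.7 / 10000 * 1000 = 17.27 W
Then compute efficiency:
  Efficiency = (Pout / Pin) * 100 = (2.17 / 17.27) * 100
  Efficiency = 12.565%

12.565


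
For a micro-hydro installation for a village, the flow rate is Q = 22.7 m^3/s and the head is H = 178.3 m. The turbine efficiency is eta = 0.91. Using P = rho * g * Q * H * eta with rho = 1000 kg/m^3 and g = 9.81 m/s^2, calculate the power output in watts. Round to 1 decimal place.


Apply the hydropower formula P = rho * g * Q * H * eta
rho * g = 1000 * 9.81 = 9810.0
P = 9810.0 * 22.7 * 178.3 * 0.91
P = 36131633.8 W

36131633.8


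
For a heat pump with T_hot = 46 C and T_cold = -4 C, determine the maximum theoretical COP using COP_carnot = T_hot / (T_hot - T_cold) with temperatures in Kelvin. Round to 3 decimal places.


Convert to Kelvin:
  T_hot = 46 + 273.15 = 319.15 K
  T_cold = -4 + 273.15 = 269.15 K
Apply Carnot COP formula:
  COP = T_hot_K / (T_hot_K - T_cold_K) = 319.15 / 50.0
  COP = 6.383

6.383


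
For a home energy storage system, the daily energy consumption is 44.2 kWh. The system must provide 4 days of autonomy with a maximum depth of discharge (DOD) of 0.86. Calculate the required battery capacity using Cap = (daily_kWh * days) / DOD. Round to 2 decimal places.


Total energy needed = daily * days = 44.2 * 4 = 176.8 kWh
Account for depth of discharge:
  Cap = total_energy / DOD = 176.8 / 0.86
  Cap = 205.58 kWh

205.58


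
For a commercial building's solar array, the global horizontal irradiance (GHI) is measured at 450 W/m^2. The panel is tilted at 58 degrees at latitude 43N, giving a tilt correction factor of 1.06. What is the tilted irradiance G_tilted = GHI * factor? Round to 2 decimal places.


Identify the given values:
  GHI = 450 W/m^2, tilt correction factor = 1.06
Apply the formula G_tilted = GHI * factor:
  G_tilted = 450 * 1.06
  G_tilted = 477.00 W/m^2

477.00


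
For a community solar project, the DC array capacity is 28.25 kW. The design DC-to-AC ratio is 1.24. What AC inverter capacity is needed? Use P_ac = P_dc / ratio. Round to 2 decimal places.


The inverter AC capacity is determined by the DC/AC ratio.
Given: P_dc = 28.25 kW, DC/AC ratio = 1.24
P_ac = P_dc / ratio = 28.25 / 1.24
P_ac = 22.78 kW

22.78


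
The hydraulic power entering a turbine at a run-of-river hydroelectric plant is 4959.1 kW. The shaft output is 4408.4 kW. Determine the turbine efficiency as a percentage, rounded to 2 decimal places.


Turbine efficiency = (output power / input power) * 100
eta = (4408.4 / 4959.1) * 100
eta = 88.90%

88.90


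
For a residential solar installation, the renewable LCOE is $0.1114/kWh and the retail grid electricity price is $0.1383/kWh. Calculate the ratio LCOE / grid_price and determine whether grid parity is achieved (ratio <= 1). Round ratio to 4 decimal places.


Compare LCOE to grid price:
  LCOE = $0.1114/kWh, Grid price = $0.1383/kWh
  Ratio = LCOE / grid_price = 0.1114 / 0.1383 = 0.8055
  Grid parity achieved (ratio <= 1)? yes

0.8055


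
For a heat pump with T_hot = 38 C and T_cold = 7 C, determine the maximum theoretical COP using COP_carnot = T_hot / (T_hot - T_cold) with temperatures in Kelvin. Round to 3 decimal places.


Convert to Kelvin:
  T_hot = 38 + 273.15 = 311.15 K
  T_cold = 7 + 273.15 = 280.15 K
Apply Carnot COP formula:
  COP = T_hot_K / (T_hot_K - T_cold_K) = 311.15 / 31.0
  COP = 10.037

10.037


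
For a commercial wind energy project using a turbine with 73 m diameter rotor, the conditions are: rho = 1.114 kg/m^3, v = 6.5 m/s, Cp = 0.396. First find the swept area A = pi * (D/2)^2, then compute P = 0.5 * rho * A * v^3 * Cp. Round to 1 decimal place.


Step 1 -- Compute swept area:
  A = pi * (D/2)^2 = pi * (73/2)^2 = 4185.39 m^2
Step 2 -- Apply wind power equation:
  P = 0.5 * rho * A * v^3 * Cp
  v^3 = 6.5^3 = 274.625
  P = 0.5 * 1.114 * 4185.39 * 274.625 * 0.396
  P = 253528.1 W

253528.1


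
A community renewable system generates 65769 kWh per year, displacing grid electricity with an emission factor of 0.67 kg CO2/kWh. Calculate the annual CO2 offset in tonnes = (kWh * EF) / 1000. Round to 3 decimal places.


CO2 offset in kg = generation * emission_factor
CO2 offset = 65769 * 0.67 = 44065.23 kg
Convert to tonnes:
  CO2 offset = 44065.23 / 1000 = 44.065 tonnes

44.065


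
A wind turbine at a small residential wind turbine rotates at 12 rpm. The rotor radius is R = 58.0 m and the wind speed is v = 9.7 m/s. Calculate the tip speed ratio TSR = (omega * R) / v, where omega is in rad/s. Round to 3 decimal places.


Convert rotational speed to rad/s:
  omega = 12 * 2 * pi / 60 = 1.2566 rad/s
Compute tip speed:
  v_tip = omega * R = 1.2566 * 58.0 = 72.885 m/s
Tip speed ratio:
  TSR = v_tip / v_wind = 72.885 / 9.7 = 7.514

7.514


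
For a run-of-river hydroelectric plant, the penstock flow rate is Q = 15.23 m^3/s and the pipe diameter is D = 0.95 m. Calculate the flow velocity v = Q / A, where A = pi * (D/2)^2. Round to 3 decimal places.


Compute pipe cross-sectional area:
  A = pi * (D/2)^2 = pi * (0.95/2)^2 = 0.7088 m^2
Calculate velocity:
  v = Q / A = 15.23 / 0.7088
  v = 21.486 m/s

21.486


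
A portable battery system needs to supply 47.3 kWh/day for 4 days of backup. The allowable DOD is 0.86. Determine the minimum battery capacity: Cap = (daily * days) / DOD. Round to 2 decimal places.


Total energy needed = daily * days = 47.3 * 4 = 189.2 kWh
Account for depth of discharge:
  Cap = total_energy / DOD = 189.2 / 0.86
  Cap = 220.00 kWh

220.00


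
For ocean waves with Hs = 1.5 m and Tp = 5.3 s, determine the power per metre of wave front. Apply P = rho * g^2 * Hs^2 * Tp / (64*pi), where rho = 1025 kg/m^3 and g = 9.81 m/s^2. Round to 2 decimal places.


Apply wave power formula:
  g^2 = 9.81^2 = 96.2361
  Hs^2 = 1.5^2 = 2.25
  Numerator = rho * g^2 * Hs^2 * Tp = 1025 * 96.2361 * 2.25 * 5.3 = 1176305.88
  Denominator = 64 * pi = 201.0619
  P = 1176305.88 / 201.0619 = 5850.47 W/m

5850.47


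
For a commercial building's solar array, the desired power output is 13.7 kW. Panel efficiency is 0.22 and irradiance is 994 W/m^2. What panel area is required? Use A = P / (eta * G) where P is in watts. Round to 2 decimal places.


Convert target power to watts: P = 13.7 * 1000 = 13700.0 W
Compute denominator: eta * G = 0.22 * 994 = 218.68
Required area A = P / (eta * G) = 13700.0 / 218.68
A = 62.65 m^2

62.65


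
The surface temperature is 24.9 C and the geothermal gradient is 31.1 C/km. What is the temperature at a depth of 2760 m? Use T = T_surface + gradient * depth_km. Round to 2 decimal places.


Convert depth to km: 2760 / 1000 = 2.76 km
Temperature increase = gradient * depth_km = 31.1 * 2.76 = 85.84 C
Temperature at depth = T_surface + delta_T = 24.9 + 85.84
T = 110.74 C

110.74


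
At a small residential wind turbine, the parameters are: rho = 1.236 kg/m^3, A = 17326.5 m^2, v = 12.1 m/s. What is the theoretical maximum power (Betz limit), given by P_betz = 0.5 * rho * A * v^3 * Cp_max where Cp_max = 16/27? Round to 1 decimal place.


The Betz coefficient Cp_max = 16/27 = 0.5926
v^3 = 12.1^3 = 1771.561
P_betz = 0.5 * rho * A * v^3 * Cp_max
P_betz = 0.5 * 1.236 * 17326.5 * 1771.561 * 0.5926
P_betz = 11241173.4 W

11241173.4


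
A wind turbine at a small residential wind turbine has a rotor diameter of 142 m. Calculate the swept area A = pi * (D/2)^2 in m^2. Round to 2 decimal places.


Compute the rotor radius:
  r = D / 2 = 142 / 2 = 71.0 m
Calculate swept area:
  A = pi * r^2 = pi * 71.0^2
  A = 15836.77 m^2

15836.77


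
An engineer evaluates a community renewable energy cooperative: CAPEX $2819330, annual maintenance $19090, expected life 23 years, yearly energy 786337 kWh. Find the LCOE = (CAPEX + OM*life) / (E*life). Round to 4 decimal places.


Total cost = CAPEX + OM * lifetime = 2819330 + 19090 * 23 = 2819330 + 439070 = 3258400
Total generation = annual * lifetime = 786337 * 23 = 18085751 kWh
LCOE = 3258400 / 18085751
LCOE = 0.1802 $/kWh

0.1802


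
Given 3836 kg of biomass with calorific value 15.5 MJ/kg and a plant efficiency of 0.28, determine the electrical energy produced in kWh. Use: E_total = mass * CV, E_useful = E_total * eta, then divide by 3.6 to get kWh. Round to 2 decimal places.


Total energy = mass * CV = 3836 * 15.5 = 59458.0 MJ
Useful energy = total * eta = 59458.0 * 0.28 = 16648.24 MJ
Convert to kWh: 16648.24 / 3.6
Useful energy = 4624.51 kWh

4624.51


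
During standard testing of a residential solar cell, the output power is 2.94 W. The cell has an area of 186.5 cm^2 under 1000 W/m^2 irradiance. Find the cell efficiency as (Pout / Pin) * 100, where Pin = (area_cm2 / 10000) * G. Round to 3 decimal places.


First compute the input power:
  Pin = area_cm2 / 10000 * G = 186.5 / 10000 * 1000 = 18.65 W
Then compute efficiency:
  Efficiency = (Pout / Pin) * 100 = (2.94 / 18.65) * 100
  Efficiency = 15.764%

15.764


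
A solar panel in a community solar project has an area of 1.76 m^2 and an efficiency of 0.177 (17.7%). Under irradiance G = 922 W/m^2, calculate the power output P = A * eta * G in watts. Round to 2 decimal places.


Use the solar power formula P = A * eta * G.
Given: A = 1.76 m^2, eta = 0.177, G = 922 W/m^2
P = 1.76 * 0.177 * 922
P = 287.22 W

287.22


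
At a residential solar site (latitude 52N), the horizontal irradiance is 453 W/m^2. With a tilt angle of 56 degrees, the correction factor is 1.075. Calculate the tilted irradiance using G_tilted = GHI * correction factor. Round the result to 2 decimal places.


Identify the given values:
  GHI = 453 W/m^2, tilt correction factor = 1.075
Apply the formula G_tilted = GHI * factor:
  G_tilted = 453 * 1.075
  G_tilted = 486.98 W/m^2

486.98


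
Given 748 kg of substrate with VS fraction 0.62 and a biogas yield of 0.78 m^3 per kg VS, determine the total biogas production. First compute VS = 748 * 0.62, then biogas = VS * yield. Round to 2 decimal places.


Compute volatile solids:
  VS = mass * VS_fraction = 748 * 0.62 = 463.76 kg
Calculate biogas volume:
  Biogas = VS * specific_yield = 463.76 * 0.78
  Biogas = 361.73 m^3

361.73


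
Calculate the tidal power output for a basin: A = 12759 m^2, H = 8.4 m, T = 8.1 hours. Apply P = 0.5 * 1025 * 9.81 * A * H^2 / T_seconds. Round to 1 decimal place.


Convert period to seconds: T = 8.1 * 3600 = 29160.0 s
H^2 = 8.4^2 = 70.56
P = 0.5 * rho * g * A * H^2 / T
P = 0.5 * 1025 * 9.81 * 12759 * 70.56 / 29160.0
P = 155221.0 W

155221.0


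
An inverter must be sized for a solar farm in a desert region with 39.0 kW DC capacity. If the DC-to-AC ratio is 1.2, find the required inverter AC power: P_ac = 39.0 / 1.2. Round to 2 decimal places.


The inverter AC capacity is determined by the DC/AC ratio.
Given: P_dc = 39.0 kW, DC/AC ratio = 1.2
P_ac = P_dc / ratio = 39.0 / 1.2
P_ac = 32.50 kW

32.50


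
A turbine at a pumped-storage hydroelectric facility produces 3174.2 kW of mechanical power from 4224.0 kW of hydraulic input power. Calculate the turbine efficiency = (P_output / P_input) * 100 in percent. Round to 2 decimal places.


Turbine efficiency = (output power / input power) * 100
eta = (3174.2 / 4224.0) * 100
eta = 75.15%

75.15


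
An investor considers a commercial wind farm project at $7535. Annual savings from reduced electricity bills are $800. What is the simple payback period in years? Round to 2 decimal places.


Simple payback period = initial cost / annual savings
Payback = 7535 / 800
Payback = 9.42 years

9.42


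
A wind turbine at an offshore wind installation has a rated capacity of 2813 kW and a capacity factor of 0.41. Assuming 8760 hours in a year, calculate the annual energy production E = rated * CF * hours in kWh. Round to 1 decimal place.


Annual energy = rated_kW * capacity_factor * hours_per_year
Given: P_rated = 2813 kW, CF = 0.41, hours = 8760
E = 2813 * 0.41 * 8760
E = 10103170.8 kWh

10103170.8


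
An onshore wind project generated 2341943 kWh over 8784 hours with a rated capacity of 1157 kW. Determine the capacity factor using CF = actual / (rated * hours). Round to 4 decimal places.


Capacity factor = actual output / maximum possible output
Maximum possible = rated * hours = 1157 * 8784 = 10163088 kWh
CF = 2341943 / 10163088
CF = 0.2304

0.2304


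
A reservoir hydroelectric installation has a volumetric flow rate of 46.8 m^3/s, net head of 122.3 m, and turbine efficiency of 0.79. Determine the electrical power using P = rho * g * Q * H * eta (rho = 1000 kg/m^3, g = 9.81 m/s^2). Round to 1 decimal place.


Apply the hydropower formula P = rho * g * Q * H * eta
rho * g = 1000 * 9.81 = 9810.0
P = 9810.0 * 46.8 * 122.3 * 0.79
P = 44357637.6 W

44357637.6


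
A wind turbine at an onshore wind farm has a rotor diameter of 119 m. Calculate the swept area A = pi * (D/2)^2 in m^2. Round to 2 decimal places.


Compute the rotor radius:
  r = D / 2 = 119 / 2 = 59.5 m
Calculate swept area:
  A = pi * r^2 = pi * 59.5^2
  A = 11122.02 m^2

11122.02


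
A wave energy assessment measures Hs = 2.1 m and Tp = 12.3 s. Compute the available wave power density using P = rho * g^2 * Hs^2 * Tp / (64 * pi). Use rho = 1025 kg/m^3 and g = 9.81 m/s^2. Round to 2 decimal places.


Apply wave power formula:
  g^2 = 9.81^2 = 96.2361
  Hs^2 = 2.1^2 = 4.41
  Numerator = rho * g^2 * Hs^2 * Tp = 1025 * 96.2361 * 4.41 * 12.3 = 5350638.14
  Denominator = 64 * pi = 201.0619
  P = 5350638.14 / 201.0619 = 26611.89 W/m

26611.89


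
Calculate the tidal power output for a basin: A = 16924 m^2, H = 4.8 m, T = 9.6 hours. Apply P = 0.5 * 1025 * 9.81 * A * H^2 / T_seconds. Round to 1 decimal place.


Convert period to seconds: T = 9.6 * 3600 = 34560.0 s
H^2 = 4.8^2 = 23.04
P = 0.5 * rho * g * A * H^2 / T
P = 0.5 * 1025 * 9.81 * 16924 * 23.04 / 34560.0
P = 56725.0 W

56725.0


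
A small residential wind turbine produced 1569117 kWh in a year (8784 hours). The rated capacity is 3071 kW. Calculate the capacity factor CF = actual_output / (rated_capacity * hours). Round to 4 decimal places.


Capacity factor = actual output / maximum possible output
Maximum possible = rated * hours = 3071 * 8784 = 26975664 kWh
CF = 1569117 / 26975664
CF = 0.0582

0.0582


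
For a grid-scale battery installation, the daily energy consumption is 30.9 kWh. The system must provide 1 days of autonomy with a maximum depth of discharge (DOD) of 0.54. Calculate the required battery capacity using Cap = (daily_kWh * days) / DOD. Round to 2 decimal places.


Total energy needed = daily * days = 30.9 * 1 = 30.9 kWh
Account for depth of discharge:
  Cap = total_energy / DOD = 30.9 / 0.54
  Cap = 57.22 kWh

57.22


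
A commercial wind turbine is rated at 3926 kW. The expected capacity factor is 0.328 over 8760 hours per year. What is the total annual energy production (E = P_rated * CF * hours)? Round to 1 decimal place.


Annual energy = rated_kW * capacity_factor * hours_per_year
Given: P_rated = 3926 kW, CF = 0.328, hours = 8760
E = 3926 * 0.328 * 8760
E = 11280497.3 kWh

11280497.3


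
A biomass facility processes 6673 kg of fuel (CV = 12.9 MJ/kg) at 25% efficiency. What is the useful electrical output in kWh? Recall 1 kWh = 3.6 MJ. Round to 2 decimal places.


Total energy = mass * CV = 6673 * 12.9 = 86081.7 MJ
Useful energy = total * eta = 86081.7 * 0.25 = 21520.43 MJ
Convert to kWh: 21520.43 / 3.6
Useful energy = 5977.90 kWh

5977.90


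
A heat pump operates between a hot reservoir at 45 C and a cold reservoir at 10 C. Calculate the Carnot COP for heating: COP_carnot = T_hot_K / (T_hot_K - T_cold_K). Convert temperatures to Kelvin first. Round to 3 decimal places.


Convert to Kelvin:
  T_hot = 45 + 273.15 = 318.15 K
  T_cold = 10 + 273.15 = 283.15 K
Apply Carnot COP formula:
  COP = T_hot_K / (T_hot_K - T_cold_K) = 318.15 / 35.0
  COP = 9.090

9.090


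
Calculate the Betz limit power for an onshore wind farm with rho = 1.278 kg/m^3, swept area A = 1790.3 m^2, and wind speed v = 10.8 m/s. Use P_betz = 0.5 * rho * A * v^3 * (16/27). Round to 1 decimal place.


The Betz coefficient Cp_max = 16/27 = 0.5926
v^3 = 10.8^3 = 1259.712
P_betz = 0.5 * rho * A * v^3 * Cp_max
P_betz = 0.5 * 1.278 * 1790.3 * 1259.712 * 0.5926
P_betz = 853992.7 W

853992.7


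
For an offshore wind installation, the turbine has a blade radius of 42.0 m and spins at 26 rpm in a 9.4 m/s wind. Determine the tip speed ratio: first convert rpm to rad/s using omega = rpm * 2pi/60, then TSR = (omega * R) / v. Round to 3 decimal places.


Convert rotational speed to rad/s:
  omega = 26 * 2 * pi / 60 = 2.7227 rad/s
Compute tip speed:
  v_tip = omega * R = 2.7227 * 42.0 = 114.354 m/s
Tip speed ratio:
  TSR = v_tip / v_wind = 114.354 / 9.4 = 12.165

12.165


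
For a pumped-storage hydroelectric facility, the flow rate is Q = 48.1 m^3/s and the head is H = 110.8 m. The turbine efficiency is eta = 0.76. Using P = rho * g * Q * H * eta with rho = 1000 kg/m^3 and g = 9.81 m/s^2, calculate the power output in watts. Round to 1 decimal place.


Apply the hydropower formula P = rho * g * Q * H * eta
rho * g = 1000 * 9.81 = 9810.0
P = 9810.0 * 48.1 * 110.8 * 0.76
P = 39734471.1 W

39734471.1


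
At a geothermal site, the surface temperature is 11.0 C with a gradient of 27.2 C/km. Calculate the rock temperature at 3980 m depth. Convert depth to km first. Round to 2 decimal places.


Convert depth to km: 3980 / 1000 = 3.98 km
Temperature increase = gradient * depth_km = 27.2 * 3.98 = 108.26 C
Temperature at depth = T_surface + delta_T = 11.0 + 108.26
T = 119.26 C

119.26


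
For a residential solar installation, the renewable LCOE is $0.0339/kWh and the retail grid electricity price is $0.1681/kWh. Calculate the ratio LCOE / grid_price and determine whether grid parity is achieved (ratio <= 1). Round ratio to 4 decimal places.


Compare LCOE to grid price:
  LCOE = $0.0339/kWh, Grid price = $0.1681/kWh
  Ratio = LCOE / grid_price = 0.0339 / 0.1681 = 0.2017
  Grid parity achieved (ratio <= 1)? yes

0.2017


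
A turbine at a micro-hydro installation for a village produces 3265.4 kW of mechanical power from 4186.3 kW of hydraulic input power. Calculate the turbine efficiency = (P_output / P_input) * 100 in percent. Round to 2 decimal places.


Turbine efficiency = (output power / input power) * 100
eta = (3265.4 / 4186.3) * 100
eta = 78.00%

78.00


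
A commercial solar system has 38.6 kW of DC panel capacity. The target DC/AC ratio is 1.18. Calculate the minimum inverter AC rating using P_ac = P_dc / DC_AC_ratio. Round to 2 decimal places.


The inverter AC capacity is determined by the DC/AC ratio.
Given: P_dc = 38.6 kW, DC/AC ratio = 1.18
P_ac = P_dc / ratio = 38.6 / 1.18
P_ac = 32.71 kW

32.71
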